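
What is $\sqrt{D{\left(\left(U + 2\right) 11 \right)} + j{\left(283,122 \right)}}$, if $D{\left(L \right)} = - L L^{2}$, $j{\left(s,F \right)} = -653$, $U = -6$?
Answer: $\sqrt{84531} \approx 290.74$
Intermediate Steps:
$D{\left(L \right)} = - L^{3}$
$\sqrt{D{\left(\left(U + 2\right) 11 \right)} + j{\left(283,122 \right)}} = \sqrt{- \left(\left(-6 + 2\right) 11\right)^{3} - 653} = \sqrt{- \left(\left(-4\right) 11\right)^{3} - 653} = \sqrt{- \left(-44\right)^{3} - 653} = \sqrt{\left(-1\right) \left(-85184\right) - 653} = \sqrt{85184 - 653} = \sqrt{84531}$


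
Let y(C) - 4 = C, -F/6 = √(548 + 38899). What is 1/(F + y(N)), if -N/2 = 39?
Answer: 37/707308 - 27*√487/707308 ≈ -0.00079009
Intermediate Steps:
F = -54*√487 (F = -6*√(548 + 38899) = -54*√487 ≈ -1191.7)
N = -78 (N = -2*39 = -78)
y(C) = 4 + C
1/(F + y(N)) = 1/(-54*√487 + (4 - 78)) = 1/(-54*√487 - 74) = 1/(-74 - 54*√487)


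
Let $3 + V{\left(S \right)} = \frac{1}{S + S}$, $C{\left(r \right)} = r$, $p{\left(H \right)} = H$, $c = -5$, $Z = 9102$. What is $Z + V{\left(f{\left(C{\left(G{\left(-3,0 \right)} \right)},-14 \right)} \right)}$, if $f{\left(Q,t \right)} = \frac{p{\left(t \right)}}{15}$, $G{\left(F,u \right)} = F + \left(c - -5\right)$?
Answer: $\frac{254757}{28} \approx 9098.5$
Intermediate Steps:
$G{\left(F,u \right)} = F$ ($G{\left(F,u \right)} = F - 0 = F + \left(-5 + 5\right) = F + 0 = F$)
$f{\left(Q,t \right)} = \frac{t}{15}$
$V{\left(S \right)} = -3 + \frac{1}{2 S}$ ($V{\left(S \right)} = -3 + \frac{1}{S + S} = -3 + \frac{1}{2 S}$)
$Z + V{\left(f{\left(C{\left(G{\left(-3,0 \right)} \right)},-14 \right)} \right)} = 9102 - \left(3 - \frac{1}{2 \cdot \frac{1}{15} \left(-14\right)}\right) = 9102 - \left(3 - \frac{1}{2 \left(- \frac{14}{15}\right)}\right) = 9102 + \left(-3 + \frac{1}{2} \left(- \frac{15}{14}\right)\right) = 9102 - \frac{99}{28} = \frac{254757}{28}$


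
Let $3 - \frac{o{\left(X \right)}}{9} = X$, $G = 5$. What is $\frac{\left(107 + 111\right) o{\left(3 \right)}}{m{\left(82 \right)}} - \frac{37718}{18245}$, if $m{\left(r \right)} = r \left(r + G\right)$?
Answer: $- \frac{37718}{18245} \approx -2.0673$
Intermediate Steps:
$o{\left(X \right)} = 27 - 9 X$
$m{\left(r \right)} = r \left(5 + r\right)$ ($m{\left(r \right)} = r \left(r + 5\right) = r \left(5 + r\right)$)
$\frac{\left(107 + 111\right) o{\left(3 \right)}}{m{\left(82 \right)}} - \frac{37718}{18245} = \frac{\left(107 + 111\right) \left(27 - 27\right)}{82 \left(5 + 82\right)} - \frac{37718}{18245} = \frac{218 \left(27 - 27\right)}{82 \cdot 87} - \frac{37718}{18245} = \frac{218 \cdot 0}{7134} - \frac{37718}{18245} = 0 \cdot \frac{1}{7134} - \frac{37718}{18245} = 0 - \frac{37718}{18245} = - \frac{37718}{18245}$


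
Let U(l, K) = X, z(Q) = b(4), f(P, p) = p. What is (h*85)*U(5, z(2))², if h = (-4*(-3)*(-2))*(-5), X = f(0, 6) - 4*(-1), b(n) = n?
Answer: 1020000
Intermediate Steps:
z(Q) = 4
X = 10 (X = 6 - 4*(-1) = 6 + 4 = 10)
U(l, K) = 10
h = 120 (h = (12*(-2))*(-5) = -24*(-5) = 120)
(h*85)*U(5, z(2))² = (120*85)*10² = 10200*100 = 1020000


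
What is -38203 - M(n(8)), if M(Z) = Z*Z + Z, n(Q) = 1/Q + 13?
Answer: -2456857/64 ≈ -38388.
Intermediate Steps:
n(Q) = 13 + 1/Q
M(Z) = Z + Z² (M(Z) = Z² + Z = Z + Z²)
-38203 - M(n(8)) = -38203 - (13 + 1/8)*(1 + (13 + 1/8)) = -38203 - (13 + ⅛)*(1 + (13 + ⅛)) = -38203 - 105*(1 + 105/8)/8 = -38203 - 105*113/(8*8) = -38203 - 1*11865/64 = -38203 - 11865/64 = -2456857/64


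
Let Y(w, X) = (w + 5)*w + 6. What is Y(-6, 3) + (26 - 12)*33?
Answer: 474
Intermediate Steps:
Y(w, X) = 6 + w*(5 + w) (Y(w, X) = (5 + w)*w + 6 = w*(5 + w) + 6 = 6 + w*(5 + w))
Y(-6, 3) + (26 - 12)*33 = (6 + (-6)**2 + 5*(-6)) + (26 - 12)*33 = (6 + 36 - 30) + 14*33 = 12 + 462 = 474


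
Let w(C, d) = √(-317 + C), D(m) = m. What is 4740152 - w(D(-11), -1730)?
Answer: 4740152 - 2*I*√82 ≈ 4.7402e+6 - 18.111*I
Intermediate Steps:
4740152 - w(D(-11), -1730) = 4740152 - √(-317 - 11) = 4740152 - √(-328) = 4740152 - 2*I*√82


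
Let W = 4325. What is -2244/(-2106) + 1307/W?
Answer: 2076307/1518075 ≈ 1.3677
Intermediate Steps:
-2244/(-2106) + 1307/W = -2244/(-2106) + 1307/4325 = -2244*(-1/2106) + 1307*(1/4325) = 374/351 + 1307/4325 = 2076307/1518075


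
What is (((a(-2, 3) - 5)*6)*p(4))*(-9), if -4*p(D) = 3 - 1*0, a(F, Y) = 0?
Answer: -405/2 ≈ -202.50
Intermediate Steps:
p(D) = -3/4 (p(D) = -(3 - 1*0)/4 = -(3 + 0)/4 = -1/4*3 = -3/4)
(((a(-2, 3) - 5)*6)*p(4))*(-9) = (((0 - 5)*6)*(-3/4))*(-9) = (-5*6*(-3/4))*(-9) = -30*(-3/4)*(-9) = (45/2)*(-9) = -405/2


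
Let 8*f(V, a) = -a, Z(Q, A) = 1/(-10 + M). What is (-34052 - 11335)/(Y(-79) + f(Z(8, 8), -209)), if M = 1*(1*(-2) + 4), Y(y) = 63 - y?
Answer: -363096/1345 ≈ -269.96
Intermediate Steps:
M = 2 (M = 1*(-2 + 4) = 1*2 = 2)
Z(Q, A) = -1/8 (Z(Q, A) = 1/(-10 + 2) = 1/(-8) = -1/8)
f(V, a) = -a/8 (f(V, a) = (-a)/8 = -a/8)
(-34052 - 11335)/(Y(-79) + f(Z(8, 8), -209)) = (-34052 - 11335)/((63 - 1*(-79)) - 1/8*(-209)) = -45387/((63 + 79) + 209/8) = -45387/(142 + 209/8) = -45387/1345/8 = -45387*8/1345 = -363096/1345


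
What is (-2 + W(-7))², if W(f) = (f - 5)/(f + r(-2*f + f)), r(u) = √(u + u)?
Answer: 316/175 + 48*√14/175 ≈ 2.8320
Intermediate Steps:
r(u) = √2*√u (r(u) = √(2*u) = √2*√u)
W(f) = (-5 + f)/(f + √2*√(-f)) (W(f) = (f - 5)/(f + √2*√(-2*f + f)) = (-5 + f)/(f + √2*√(-f)))
(-2 + W(-7))² = (-2 + (-5 - 7)/(-7 + √2*√(-1*(-7))))² = (-2 - 12/(-7 + √2*√7))² = (-2 - 12/(-7 + √14))²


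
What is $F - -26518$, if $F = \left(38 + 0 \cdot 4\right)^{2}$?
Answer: $27962$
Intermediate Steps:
$F = 1444$ ($F = \left(38 + 0\right)^{2} = 38^{2} = 1444$)
$F - -26518 = 1444 - -26518 = 1444 + 26518 = 27962$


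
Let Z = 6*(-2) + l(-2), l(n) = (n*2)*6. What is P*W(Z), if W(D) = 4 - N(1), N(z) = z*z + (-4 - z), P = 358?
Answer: 2864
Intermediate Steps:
l(n) = 12*n (l(n) = (2*n)*6 = 12*n)
N(z) = -4 + z**2 - z (N(z) = z**2 + (-4 - z) = -4 + z**2 - z)
Z = -36 (Z = 6*(-2) + 12*(-2) = -12 - 24 = -36)
W(D) = 8 (W(D) = 4 - (-4 + 1**2 - 1*1) = 4 - (-4 + 1 - 1) = 4 - 1*(-4) = 4 + 4 = 8)
P*W(Z) = 358*8 = 2864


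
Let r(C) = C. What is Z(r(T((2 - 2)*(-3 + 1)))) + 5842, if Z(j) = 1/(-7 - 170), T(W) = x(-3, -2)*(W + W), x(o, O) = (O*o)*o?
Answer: 1034033/177 ≈ 5842.0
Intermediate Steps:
x(o, O) = O*o²
T(W) = -36*W (T(W) = (-2*(-3)²)*(W + W) = (-2*9)*(2*W) = -36*W)
Z(j) = -1/177 (Z(j) = 1/(-177) = -1/177)
Z(r(T((2 - 2)*(-3 + 1)))) + 5842 = -1/177 + 5842 = 1034033/177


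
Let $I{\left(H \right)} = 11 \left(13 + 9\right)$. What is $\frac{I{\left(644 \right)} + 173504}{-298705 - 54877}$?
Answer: $- \frac{86873}{176791} \approx -0.49139$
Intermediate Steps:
$I{\left(H \right)} = 242$ ($I{\left(H \right)} = 11 \cdot 22 = 242$)
$\frac{I{\left(644 \right)} + 173504}{-298705 - 54877} = \frac{242 + 173504}{-298705 - 54877} = \frac{173746}{-353582} = 173746 \left(- \frac{1}{353582}\right) = - \frac{86873}{176791}$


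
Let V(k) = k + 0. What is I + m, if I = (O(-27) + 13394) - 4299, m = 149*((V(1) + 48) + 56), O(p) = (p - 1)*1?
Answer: 24712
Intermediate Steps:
V(k) = k
O(p) = -1 + p (O(p) = (-1 + p)*1 = -1 + p)
m = 15645 (m = 149*((1 + 48) + 56) = 149*(49 + 56) = 149*105 = 15645)
I = 9067 (I = ((-1 - 27) + 13394) - 4299 = (-28 + 13394) - 4299 = 13366 - 4299 = 9067)
I + m = 9067 + 15645 = 24712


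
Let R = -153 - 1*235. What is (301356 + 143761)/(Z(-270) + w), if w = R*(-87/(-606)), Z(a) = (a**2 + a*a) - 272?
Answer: 44956817/14692702 ≈ 3.0598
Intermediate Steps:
Z(a) = -272 + 2*a**2 (Z(a) = (a**2 + a**2) - 272 = 2*a**2 - 272 = -272 + 2*a**2)
R = -388 (R = -153 - 235 = -388)
w = -5626/101 (w = -(-33756)/(-606) = -(-33756)*(-1)/606 = -388*29/202 = -5626/101 ≈ -55.703)
(301356 + 143761)/(Z(-270) + w) = (301356 + 143761)/((-272 + 2*(-270)**2) - 5626/101) = 445117/((-272 + 2*72900) - 5626/101) = 445117/((-272 + 145800) - 5626/101) = 445117/(145528 - 5626/101) = 445117/(14692702/101) = 445117*(101/14692702) = 44956817/14692702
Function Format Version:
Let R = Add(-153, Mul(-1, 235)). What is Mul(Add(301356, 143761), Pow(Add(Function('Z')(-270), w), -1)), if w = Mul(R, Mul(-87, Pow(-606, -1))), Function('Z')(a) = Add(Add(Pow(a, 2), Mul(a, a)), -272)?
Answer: Rational(44956817, 14692702) ≈ 3.0598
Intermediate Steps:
Function('Z')(a) = Add(-272, Mul(2, Pow(a, 2))) (Function('Z')(a) = Add(Add(Pow(a, 2), Pow(a, 2)), -272) = Add(Mul(2, Pow(a, 2)), -272) = Add(-272, Mul(2, Pow(a, 2))))
R = -388 (R = Add(-153, -235) = -388)
w = Rational(-5626, 101) (w = Mul(-388, Mul(-87, Pow(-606, -1))) = Mul(-388, Mul(-87, Rational(-1, 606))) = Mul(-388, Rational(29, 202)) = Rational(-5626, 101) ≈ -55.703)
Mul(Add(301356, 143761), Pow(Add(Function('Z')(-270), w), -1)) = Mul(Add(301356, 143761), Pow(Add(Add(-272, Mul(2, Pow(-270, 2))), Rational(-5626, 101)), -1)) = Mul(445117, Pow(Add(Add(-272, Mul(2, 72900)), Rational(-5626, 101)), -1)) = Mul(445117, Pow(Add(Add(-272, 145800), Rational(-5626, 101)), -1)) = Mul(445117, Pow(Add(145528, Rational(-5626, 101)), -1)) = Mul(445117, Pow(Rational(14692702, 101), -1)) = Mul(445117, Rational(101, 14692702)) = Rational(44956817, 14692702)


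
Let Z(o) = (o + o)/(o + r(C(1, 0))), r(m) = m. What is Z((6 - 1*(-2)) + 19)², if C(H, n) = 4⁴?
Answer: 2916/80089 ≈ 0.036409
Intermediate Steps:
C(H, n) = 256
Z(o) = 2*o/(256 + o) (Z(o) = (o + o)/(o + 256) = (2*o)/(256 + o) = 2*o/(256 + o))
Z((6 - 1*(-2)) + 19)² = (2*((6 - 1*(-2)) + 19)/(256 + ((6 - 1*(-2)) + 19)))² = (2*((6 + 2) + 19)/(256 + ((6 + 2) + 19)))² = (2*(8 + 19)/(256 + (8 + 19)))² = (2*27/(256 + 27))² = (2*27/283)² = (2*27*(1/283))² = (54/283)² = 2916/80089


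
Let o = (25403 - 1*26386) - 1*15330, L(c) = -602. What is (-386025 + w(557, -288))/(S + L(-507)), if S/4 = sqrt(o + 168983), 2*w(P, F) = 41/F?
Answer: -9561068963/85590144 - 222350441*sqrt(152670)/299565504 ≈ -401.72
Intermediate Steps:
o = -16313 (o = (25403 - 26386) - 15330 = -983 - 15330 = -16313)
w(P, F) = 41/(2*F) (w(P, F) = (41/F)/2 = 41/(2*F))
S = 4*sqrt(152670) (S = 4*sqrt(-16313 + 168983) = 4*sqrt(152670) ≈ 1562.9)
(-386025 + w(557, -288))/(S + L(-507)) = (-386025 + (41/2)/(-288))/(4*sqrt(152670) - 602) = (-386025 + (41/2)*(-1/288))/(-602 + 4*sqrt(152670)) = (-386025 - 41/576)/(-602 + 4*sqrt(152670)) = -222350441/(576*(-602 + 4*sqrt(152670)))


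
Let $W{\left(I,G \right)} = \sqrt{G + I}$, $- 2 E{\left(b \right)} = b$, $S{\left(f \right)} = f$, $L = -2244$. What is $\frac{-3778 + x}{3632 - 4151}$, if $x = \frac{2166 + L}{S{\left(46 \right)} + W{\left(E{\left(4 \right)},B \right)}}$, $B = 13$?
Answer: $\frac{7956278}{1092495} - \frac{26 \sqrt{11}}{364165} \approx 7.2824$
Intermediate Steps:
$E{\left(b \right)} = - \frac{b}{2}$
$x = - \frac{78}{46 + \sqrt{11}}$ ($x = \frac{2166 - 2244}{46 + \sqrt{13 - 2}} = - \frac{78}{46 + \sqrt{13 - 2}} = - \frac{78}{46 + \sqrt{11}} \approx -1.5816$)
$\frac{-3778 + x}{3632 - 4151} = \frac{-3778 - \left(\frac{3588}{2105} - \frac{78 \sqrt{11}}{2105}\right)}{3632 - 4151} = \frac{- \frac{7956278}{2105} + \frac{78 \sqrt{11}}{2105}}{-519} = \left(- \frac{7956278}{2105} + \frac{78 \sqrt{11}}{2105}\right) \left(- \frac{1}{519}\right) = \frac{7956278}{1092495} - \frac{26 \sqrt{11}}{364165}$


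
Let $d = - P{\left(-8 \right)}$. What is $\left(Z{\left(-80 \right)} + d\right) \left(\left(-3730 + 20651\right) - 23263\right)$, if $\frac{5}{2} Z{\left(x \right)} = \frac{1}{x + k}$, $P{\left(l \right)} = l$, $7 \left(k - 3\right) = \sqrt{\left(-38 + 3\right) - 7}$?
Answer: $- \frac{10523166444}{207545} + \frac{12684 i \sqrt{42}}{207545} \approx -50703.0 + 0.39607 i$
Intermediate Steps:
$k = 3 + \frac{i \sqrt{42}}{7}$ ($k = 3 + \frac{\sqrt{\left(-38 + 3\right) - 7}}{7} = 3 + \frac{\sqrt{-35 - 7}}{7} = 3 + \frac{\sqrt{-42}}{7} = 3 + \frac{i \sqrt{42}}{7} \approx 3.0 + 0.92582 i$)
$Z{\left(x \right)} = \frac{2}{5 \left(3 + x + \frac{i \sqrt{42}}{7}\right)}$ ($Z{\left(x \right)} = \frac{2}{5 \left(x + \left(3 + \frac{i \sqrt{42}}{7}\right)\right)} = \frac{2}{5 \left(3 + x + \frac{i \sqrt{42}}{7}\right)}$)
$d = 8$ ($d = \left(-1\right) \left(-8\right) = 8$)
$\left(Z{\left(-80 \right)} + d\right) \left(\left(-3730 + 20651\right) - 23263\right) = \left(\frac{14}{5 \left(21 + 7 \left(-80\right) + i \sqrt{42}\right)} + 8\right) \left(\left(-3730 + 20651\right) - 23263\right) = \left(\frac{14}{5 \left(21 - 560 + i \sqrt{42}\right)} + 8\right) \left(16921 - 23263\right) = \left(\frac{14}{5 \left(-539 + i \sqrt{42}\right)} + 8\right) \left(-6342\right) = \left(8 + \frac{14}{5 \left(-539 + i \sqrt{42}\right)}\right) \left(-6342\right) = -50736 - \frac{88788}{5 \left(-539 + i \sqrt{42}\right)}$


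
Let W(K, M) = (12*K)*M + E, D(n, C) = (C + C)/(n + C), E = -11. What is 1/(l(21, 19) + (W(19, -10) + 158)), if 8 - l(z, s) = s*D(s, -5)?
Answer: -7/14780 ≈ -0.00047361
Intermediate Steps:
D(n, C) = 2*C/(C + n) (D(n, C) = (2*C)/(C + n) = 2*C/(C + n))
l(z, s) = 8 + 10*s/(-5 + s) (l(z, s) = 8 - s*2*(-5)/(-5 + s) = 8 - s*(-10/(-5 + s)) = 8 - (-10)*s/(-5 + s) = 8 + 10*s/(-5 + s))
W(K, M) = -11 + 12*K*M (W(K, M) = (12*K)*M - 11 = 12*K*M - 11 = -11 + 12*K*M)
1/(l(21, 19) + (W(19, -10) + 158)) = 1/(2*(-20 + 9*19)/(-5 + 19) + ((-11 + 12*19*(-10)) + 158)) = 1/(2*(-20 + 171)/14 + ((-11 - 2280) + 158)) = 1/(2*(1/14)*151 + (-2291 + 158)) = 1/(151/7 - 2133) = 1/(-14780/7) = -7/14780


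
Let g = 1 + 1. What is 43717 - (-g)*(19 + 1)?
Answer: 43757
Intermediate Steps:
g = 2
43717 - (-g)*(19 + 1) = 43717 - (-1*2)*(19 + 1) = 43717 - (-2)*20 = 43717 - 1*(-40) = 43717 + 40 = 43757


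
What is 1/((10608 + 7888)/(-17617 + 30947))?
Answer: 6665/9248 ≈ 0.72070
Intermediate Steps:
1/((10608 + 7888)/(-17617 + 30947)) = 1/(18496/13330) = 1/(18496*(1/13330)) = 1/(9248/6665) = 6665/9248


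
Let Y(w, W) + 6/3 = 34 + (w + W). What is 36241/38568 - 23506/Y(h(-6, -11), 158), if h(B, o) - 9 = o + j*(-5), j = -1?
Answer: -899584895/7443624 ≈ -120.85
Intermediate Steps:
h(B, o) = 14 + o (h(B, o) = 9 + (o - 1*(-5)) = 9 + (o + 5) = 9 + (5 + o) = 14 + o)
Y(w, W) = 32 + W + w (Y(w, W) = -2 + (34 + (w + W)) = -2 + (34 + (W + w)) = -2 + (34 + W + w) = 32 + W + w)
36241/38568 - 23506/Y(h(-6, -11), 158) = 36241/38568 - 23506/(32 + 158 + (14 - 11)) = 36241*(1/38568) - 23506/(32 + 158 + 3) = 36241/38568 - 23506/193 = -899584895/7443624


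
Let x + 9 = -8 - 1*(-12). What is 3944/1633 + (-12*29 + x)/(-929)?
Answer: 4240425/1517057 ≈ 2.7952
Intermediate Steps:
x = -5 (x = -9 + (-8 - 1*(-12)) = -9 + (-8 + 12) = -9 + 4 = -5)
3944/1633 + (-12*29 + x)/(-929) = 3944/1633 + (-12*29 - 5)/(-929) = 3944*(1/1633) + (-348 - 5)*(-1/929) = 3944/1633 - 353*(-1/929) = 3944/1633 + 353/929 = 4240425/1517057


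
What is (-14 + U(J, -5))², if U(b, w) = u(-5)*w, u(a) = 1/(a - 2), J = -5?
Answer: 8649/49 ≈ 176.51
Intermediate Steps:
u(a) = 1/(-2 + a)
U(b, w) = -w/7 (U(b, w) = w/(-2 - 5) = w/(-7) = -w/7)
(-14 + U(J, -5))² = (-14 - ⅐*(-5))² = (-14 + 5/7)² = (-93/7)² = 8649/49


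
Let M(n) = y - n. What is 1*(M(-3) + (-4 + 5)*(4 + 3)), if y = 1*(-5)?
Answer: 5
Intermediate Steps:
y = -5
M(n) = -5 - n
1*(M(-3) + (-4 + 5)*(4 + 3)) = 1*((-5 - 1*(-3)) + (-4 + 5)*(4 + 3)) = 1*((-5 + 3) + 1*7) = 1*(-2 + 7) = 1*5 = 5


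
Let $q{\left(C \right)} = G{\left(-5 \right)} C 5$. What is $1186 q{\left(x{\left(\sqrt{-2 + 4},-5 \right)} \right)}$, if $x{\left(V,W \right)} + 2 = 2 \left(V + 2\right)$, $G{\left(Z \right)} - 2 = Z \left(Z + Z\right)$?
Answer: $616720 + 616720 \sqrt{2} \approx 1.4889 \cdot 10^{6}$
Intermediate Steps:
$G{\left(Z \right)} = 2 + 2 Z^{2}$ ($G{\left(Z \right)} = 2 + Z \left(Z + Z\right) = 2 + Z 2 Z = 2 + 2 Z^{2}$)
$x{\left(V,W \right)} = 2 + 2 V$ ($x{\left(V,W \right)} = -2 + 2 \left(V + 2\right) = -2 + 2 \left(2 + V\right) = -2 + \left(4 + 2 V\right) = 2 + 2 V$)
$q{\left(C \right)} = 260 C$ ($q{\left(C \right)} = \left(2 + 2 \left(-5\right)^{2}\right) C 5 = \left(2 + 2 \cdot 25\right) C 5 = \left(2 + 50\right) C 5 = 52 C 5 = 260 C$)
$1186 q{\left(x{\left(\sqrt{-2 + 4},-5 \right)} \right)} = 1186 \cdot 260 \left(2 + 2 \sqrt{-2 + 4}\right) = 1186 \cdot 260 \left(2 + 2 \sqrt{2}\right) = 1186 \left(520 + 520 \sqrt{2}\right) = 616720 + 616720 \sqrt{2}$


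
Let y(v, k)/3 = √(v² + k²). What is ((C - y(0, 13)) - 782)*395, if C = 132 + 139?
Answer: -217250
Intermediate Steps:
C = 271
y(v, k) = 3*√(k² + v²) (y(v, k) = 3*√(v² + k²) = 3*√(k² + v²))
((C - y(0, 13)) - 782)*395 = ((271 - 3*√(13² + 0²)) - 782)*395 = ((271 - 3*√(169 + 0)) - 782)*395 = ((271 - 3*√169) - 782)*395 = ((271 - 3*13) - 782)*395 = ((271 - 1*39) - 782)*395 = ((271 - 39) - 782)*395 = (232 - 782)*395 = -550*395 = -217250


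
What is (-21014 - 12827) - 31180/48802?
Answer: -825769831/24401 ≈ -33842.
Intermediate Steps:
(-21014 - 12827) - 31180/48802 = -33841 - 31180*1/48802 = -33841 - 15590/24401 = -825769831/24401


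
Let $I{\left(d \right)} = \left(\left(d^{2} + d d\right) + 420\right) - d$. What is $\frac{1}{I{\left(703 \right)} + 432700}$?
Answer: $\frac{1}{1420835} \approx 7.0381 \cdot 10^{-7}$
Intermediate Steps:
$I{\left(d \right)} = 420 - d + 2 d^{2}$ ($I{\left(d \right)} = \left(\left(d^{2} + d^{2}\right) + 420\right) - d = \left(2 d^{2} + 420\right) - d = \left(420 + 2 d^{2}\right) - d = 420 - d + 2 d^{2}$)
$\frac{1}{I{\left(703 \right)} + 432700} = \frac{1}{\left(420 - 703 + 2 \cdot 703^{2}\right) + 432700} = \frac{1}{\left(420 - 703 + 2 \cdot 494209\right) + 432700} = \frac{1}{\left(420 - 703 + 988418\right) + 432700} = \frac{1}{988135 + 432700} = \frac{1}{1420835}$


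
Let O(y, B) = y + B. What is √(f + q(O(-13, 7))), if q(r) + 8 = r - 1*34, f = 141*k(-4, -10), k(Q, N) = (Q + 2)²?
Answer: 2*√129 ≈ 22.716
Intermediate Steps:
k(Q, N) = (2 + Q)²
O(y, B) = B + y
f = 564 (f = 141*(2 - 4)² = 141*(-2)² = 141*4 = 564)
q(r) = -42 + r (q(r) = -8 + (r - 1*34) = -8 + (r - 34) = -8 + (-34 + r) = -42 + r)
√(f + q(O(-13, 7))) = √(564 + (-42 + (7 - 13))) = √(564 + (-42 - 6)) = √(564 - 48) = √516 = 2*√129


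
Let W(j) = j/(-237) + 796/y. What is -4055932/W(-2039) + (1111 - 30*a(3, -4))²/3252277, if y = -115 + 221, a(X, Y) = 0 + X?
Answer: -165692120357575691/658238098861 ≈ -2.5172e+5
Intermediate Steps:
a(X, Y) = X
y = 106
W(j) = 398/53 - j/237 (W(j) = j/(-237) + 796/106 = j*(-1/237) + 796*(1/106) = -j/237 + 398/53 = 398/53 - j/237)
-4055932/W(-2039) + (1111 - 30*a(3, -4))²/3252277 = -4055932/(398/53 - 1/237*(-2039)) + (1111 - 30*3)²/3252277 = -4055932/(398/53 + 2039/237) + (1111 - 90)²*(1/3252277) = -4055932/202393/12561 + 1021²*(1/3252277) = -4055932*12561/202393 + 1042441*(1/3252277) = -50946561852/202393 + 1042441/3252277 = -165692120357575691/658238098861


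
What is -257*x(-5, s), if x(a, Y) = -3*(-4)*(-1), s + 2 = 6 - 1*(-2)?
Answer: 3084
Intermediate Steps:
s = 6 (s = -2 + (6 - 1*(-2)) = -2 + (6 + 2) = -2 + 8 = 6)
x(a, Y) = -12 (x(a, Y) = 12*(-1) = -12)
-257*x(-5, s) = -257*(-12) = 3084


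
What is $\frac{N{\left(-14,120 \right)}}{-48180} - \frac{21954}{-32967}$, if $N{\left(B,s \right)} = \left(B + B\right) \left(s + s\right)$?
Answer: $\frac{646102}{802197} \approx 0.80542$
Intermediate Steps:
$N{\left(B,s \right)} = 4 B s$ ($N{\left(B,s \right)} = 2 B 2 s = 4 B s$)
$\frac{N{\left(-14,120 \right)}}{-48180} - \frac{21954}{-32967} = \frac{4 \left(-14\right) 120}{-48180} - \frac{21954}{-32967} = \left(-6720\right) \left(- \frac{1}{48180}\right) - - \frac{7318}{10989} = \frac{112}{803} + \frac{7318}{10989} = \frac{646102}{802197}$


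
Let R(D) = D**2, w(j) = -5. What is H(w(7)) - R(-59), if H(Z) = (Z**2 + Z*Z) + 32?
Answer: -3399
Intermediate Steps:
H(Z) = 32 + 2*Z**2 (H(Z) = (Z**2 + Z**2) + 32 = 2*Z**2 + 32 = 32 + 2*Z**2)
H(w(7)) - R(-59) = (32 + 2*(-5)**2) - 1*(-59)**2 = (32 + 2*25) - 1*3481 = (32 + 50) - 3481 = 82 - 3481 = -3399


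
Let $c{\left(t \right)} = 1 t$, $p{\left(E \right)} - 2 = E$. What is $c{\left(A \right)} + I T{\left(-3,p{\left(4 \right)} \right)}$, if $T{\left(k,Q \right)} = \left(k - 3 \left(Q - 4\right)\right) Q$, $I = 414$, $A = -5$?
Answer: $-22361$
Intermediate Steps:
$p{\left(E \right)} = 2 + E$
$T{\left(k,Q \right)} = Q \left(12 + k - 3 Q\right)$ ($T{\left(k,Q \right)} = \left(k - 3 \left(-4 + Q\right)\right) Q = \left(k - \left(-12 + 3 Q\right)\right) Q = \left(12 + k - 3 Q\right) Q = Q \left(12 + k - 3 Q\right)$)
$c{\left(t \right)} = t$
$c{\left(A \right)} + I T{\left(-3,p{\left(4 \right)} \right)} = -5 + 414 \left(2 + 4\right) \left(12 - 3 - 3 \left(2 + 4\right)\right) = -5 + 414 \cdot 6 \left(12 - 3 - 18\right) = -5 + 414 \cdot 6 \left(-9\right) = -5 + 414 \left(-54\right) = -5 - 22356 = -22361$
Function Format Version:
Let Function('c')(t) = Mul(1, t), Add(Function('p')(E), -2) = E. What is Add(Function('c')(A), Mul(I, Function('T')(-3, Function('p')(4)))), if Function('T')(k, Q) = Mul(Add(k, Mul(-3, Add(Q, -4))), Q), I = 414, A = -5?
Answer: -22361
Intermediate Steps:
Function('p')(E) = Add(2, E)
Function('T')(k, Q) = Mul(Q, Add(12, k, Mul(-3, Q))) (Function('T')(k, Q) = Mul(Add(k, Mul(-3, Add(-4, Q))), Q) = Mul(Add(k, Add(12, Mul(-3, Q))), Q) = Mul(Add(12, k, Mul(-3, Q)), Q) = Mul(Q, Add(12, k, Mul(-3, Q))))
Function('c')(t) = t
Add(Function('c')(A), Mul(I, Function('T')(-3, Function('p')(4)))) = Add(-5, Mul(414, Mul(Add(2, 4), Add(12, -3, Mul(-3, Add(2, 4)))))) = Add(-5, Mul(414, Mul(6, Add(12, -3, Mul(-3, 6))))) = Add(-5, Mul(414, Mul(6, Add(12, -3, -18)))) = Add(-5, Mul(414, Mul(6, -9))) = Add(-5, Mul(414, -54)) = Add(-5, -22356) = -22361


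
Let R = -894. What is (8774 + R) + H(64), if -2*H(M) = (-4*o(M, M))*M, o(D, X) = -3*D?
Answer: -16696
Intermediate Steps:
H(M) = -6*M² (H(M) = -(-(-12)*M)*M/2 = -12*M*M/2 = -6*M²)
(8774 + R) + H(64) = (8774 - 894) - 6*64² = 7880 - 6*4096 = 7880 - 24576 = -16696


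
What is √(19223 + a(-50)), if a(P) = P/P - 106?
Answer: 11*√158 ≈ 138.27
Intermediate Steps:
a(P) = -105 (a(P) = 1 - 106 = -105)
√(19223 + a(-50)) = √(19223 - 105) = √19118 = 11*√158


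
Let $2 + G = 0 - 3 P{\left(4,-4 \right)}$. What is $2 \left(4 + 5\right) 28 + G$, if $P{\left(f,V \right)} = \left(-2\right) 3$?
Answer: $520$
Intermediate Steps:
$P{\left(f,V \right)} = -6$
$G = 16$ ($G = -2 + \left(0 - -18\right) = -2 + \left(0 + 18\right) = -2 + 18 = 16$)
$2 \left(4 + 5\right) 28 + G = 2 \left(4 + 5\right) 28 + 16 = 2 \cdot 9 \cdot 28 + 16 = 18 \cdot 28 + 16 = 504 + 16 = 520$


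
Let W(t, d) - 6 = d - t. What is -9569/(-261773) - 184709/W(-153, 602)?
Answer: -48344547048/199209253 ≈ -242.68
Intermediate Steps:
W(t, d) = 6 + d - t (W(t, d) = 6 + (d - t) = 6 + d - t)
-9569/(-261773) - 184709/W(-153, 602) = -9569/(-261773) - 184709/(6 + 602 - 1*(-153)) = -9569*(-1/261773) - 184709/(6 + 602 + 153) = 9569/261773 - 184709/761 = -48344547048/199209253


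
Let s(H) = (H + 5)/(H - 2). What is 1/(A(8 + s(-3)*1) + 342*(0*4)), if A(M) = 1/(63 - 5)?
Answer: 58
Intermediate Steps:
s(H) = (5 + H)/(-2 + H)
A(M) = 1/58
1/(A(8 + s(-3)*1) + 342*(0*4)) = 1/(1/58 + 342*(0*4)) = 1/(1/58 + 342*0) = 1/(1/58 + 0) = 1/(1/58) = 58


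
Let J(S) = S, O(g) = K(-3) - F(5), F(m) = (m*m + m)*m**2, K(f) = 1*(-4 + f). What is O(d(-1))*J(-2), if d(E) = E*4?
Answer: 1514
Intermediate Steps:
K(f) = -4 + f
F(m) = m**2*(m + m**2) (F(m) = (m**2 + m)*m**2 = (m + m**2)*m**2 = m**2*(m + m**2))
d(E) = 4*E
O(g) = -757 (O(g) = (-4 - 3) - 5**3*(1 + 5) = -7 - 125*6 = -7 - 1*750 = -7 - 750 = -757)
O(d(-1))*J(-2) = -757*(-2) = 1514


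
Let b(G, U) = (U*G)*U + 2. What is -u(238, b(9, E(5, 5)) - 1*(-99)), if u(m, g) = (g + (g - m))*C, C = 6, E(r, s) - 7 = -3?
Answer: -1512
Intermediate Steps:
E(r, s) = 4 (E(r, s) = 7 - 3 = 4)
b(G, U) = 2 + G*U² (b(G, U) = (G*U)*U + 2 = G*U² + 2 = 2 + G*U²)
u(m, g) = -6*m + 12*g (u(m, g) = (g + (g - m))*6 = (-m + 2*g)*6 = -6*m + 12*g)
-u(238, b(9, E(5, 5)) - 1*(-99)) = -(-6*238 + 12*((2 + 9*4²) - 1*(-99))) = -(-1428 + 12*((2 + 9*16) + 99)) = -(-1428 + 12*((2 + 144) + 99)) = -(-1428 + 12*(146 + 99)) = -(-1428 + 12*245) = -(-1428 + 2940) = -1*1512 = -1512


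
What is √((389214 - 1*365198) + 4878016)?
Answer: 4*√306377 ≈ 2214.1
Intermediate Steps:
√((389214 - 1*365198) + 4878016) = √((389214 - 365198) + 4878016) = √(24016 + 4878016) = √4902032 = 4*√306377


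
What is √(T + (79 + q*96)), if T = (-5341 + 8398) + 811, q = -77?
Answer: I*√3445 ≈ 58.694*I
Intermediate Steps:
T = 3868 (T = 3057 + 811 = 3868)
√(T + (79 + q*96)) = √(3868 + (79 - 77*96)) = √(3868 + (79 - 7392)) = √(3868 - 7313) = √(-3445) = I*√3445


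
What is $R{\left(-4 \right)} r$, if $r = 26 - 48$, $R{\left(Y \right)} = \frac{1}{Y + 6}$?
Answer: $-11$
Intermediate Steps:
$R{\left(Y \right)} = \frac{1}{6 + Y}$
$r = -22$ ($r = 26 - 48 = -22$)
$R{\left(-4 \right)} r = \frac{1}{6 - 4} \left(-22\right) = \frac{1}{2} \left(-22\right) = -11$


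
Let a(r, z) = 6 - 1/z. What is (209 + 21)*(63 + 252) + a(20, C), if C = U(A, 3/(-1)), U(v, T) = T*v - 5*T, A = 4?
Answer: 217367/3 ≈ 72456.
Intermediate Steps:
U(v, T) = -5*T + T*v
C = 3 (C = (3/(-1))*(-5 + 4) = (3*(-1))*(-1) = -3*(-1) = 3)
(209 + 21)*(63 + 252) + a(20, C) = (209 + 21)*(63 + 252) + (6 - 1/3) = 230*315 + (6 - 1*⅓) = 72450 + (6 - ⅓) = 72450 + 17/3 = 217367/3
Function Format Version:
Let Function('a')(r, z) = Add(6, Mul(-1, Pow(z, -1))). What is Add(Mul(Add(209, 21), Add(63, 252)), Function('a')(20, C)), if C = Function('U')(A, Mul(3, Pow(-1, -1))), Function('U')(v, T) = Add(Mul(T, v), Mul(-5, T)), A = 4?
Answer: Rational(217367, 3) ≈ 72456.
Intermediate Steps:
Function('U')(v, T) = Add(Mul(-5, T), Mul(T, v))
C = 3 (C = Mul(Mul(3, Pow(-1, -1)), Add(-5, 4)) = Mul(Mul(3, -1), -1) = Mul(-3, -1) = 3)
Add(Mul(Add(209, 21), Add(63, 252)), Function('a')(20, C)) = Add(Mul(Add(209, 21), Add(63, 252)), Add(6, Mul(-1, Pow(3, -1)))) = Add(Mul(230, 315), Add(6, Mul(-1, Rational(1, 3)))) = Add(72450, Add(6, Rational(-1, 3))) = Add(72450, Rational(17, 3)) = Rational(217367, 3)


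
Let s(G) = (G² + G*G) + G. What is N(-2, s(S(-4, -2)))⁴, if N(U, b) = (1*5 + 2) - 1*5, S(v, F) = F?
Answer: 16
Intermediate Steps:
s(G) = G + 2*G² (s(G) = (G² + G²) + G = 2*G² + G = G + 2*G²)
N(U, b) = 2 (N(U, b) = (5 + 2) - 5 = 7 - 5 = 2)
N(-2, s(S(-4, -2)))⁴ = 2⁴ = 16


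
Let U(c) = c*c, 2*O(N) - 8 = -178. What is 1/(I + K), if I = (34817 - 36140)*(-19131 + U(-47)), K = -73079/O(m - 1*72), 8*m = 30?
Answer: 85/1903036589 ≈ 4.4665e-8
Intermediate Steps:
m = 15/4 (m = (1/8)*30 = 15/4 ≈ 3.7500)
O(N) = -85 (O(N) = 4 + (1/2)*(-178) = 4 - 89 = -85)
U(c) = c**2
K = 73079/85 (K = -73079/(-85) = -73079*(-1/85) = 73079/85 ≈ 859.75)
I = 22387806 (I = (34817 - 36140)*(-19131 + (-47)**2) = -1323*(-19131 + 2209) = -1323*(-16922) = 22387806)
1/(I + K) = 1/(22387806 + 73079/85) = 1/(1903036589/85) = 85/1903036589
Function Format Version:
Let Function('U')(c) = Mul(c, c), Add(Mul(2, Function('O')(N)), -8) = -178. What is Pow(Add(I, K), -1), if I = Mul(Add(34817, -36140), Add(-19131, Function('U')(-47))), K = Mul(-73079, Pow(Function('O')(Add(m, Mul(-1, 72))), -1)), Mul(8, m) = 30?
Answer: Rational(85, 1903036589) ≈ 4.4665e-8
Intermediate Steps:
m = Rational(15, 4) (m = Mul(Rational(1, 8), 30) = Rational(15, 4) ≈ 3.7500)
Function('O')(N) = -85 (Function('O')(N) = Add(4, Mul(Rational(1, 2), -178)) = Add(4, -89) = -85)
Function('U')(c) = Pow(c, 2)
K = Rational(73079, 85) (K = Mul(-73079, Pow(-85, -1)) = Mul(-73079, Rational(-1, 85)) = Rational(73079, 85) ≈ 859.75)
I = 22387806 (I = Mul(Add(34817, -36140), Add(-19131, Pow(-47, 2))) = Mul(-1323, Add(-19131, 2209)) = Mul(-1323, -16922) = 22387806)
Pow(Add(I, K), -1) = Pow(Add(22387806, Rational(73079, 85)), -1) = Pow(Rational(1903036589, 85), -1) = Rational(85, 1903036589)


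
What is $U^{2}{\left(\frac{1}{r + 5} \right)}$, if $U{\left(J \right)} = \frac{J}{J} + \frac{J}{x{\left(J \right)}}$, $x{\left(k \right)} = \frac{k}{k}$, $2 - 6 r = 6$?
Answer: $\frac{256}{169} \approx 1.5148$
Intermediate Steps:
$r = - \frac{2}{3}$ ($r = \frac{1}{3} - 1 = - \frac{2}{3} \approx -0.66667$)
$x{\left(k \right)} = 1$
$U{\left(J \right)} = 1 + J$ ($U{\left(J \right)} = \frac{J}{J} + \frac{J}{1} = 1 + J 1 = 1 + J$)
$U^{2}{\left(\frac{1}{r + 5} \right)} = \left(1 + \frac{1}{- \frac{2}{3} + 5}\right)^{2} = \left(1 + \frac{1}{\frac{13}{3}}\right)^{2} = \left(1 + \frac{3}{13}\right)^{2} = \left(\frac{16}{13}\right)^{2} = \frac{256}{169}$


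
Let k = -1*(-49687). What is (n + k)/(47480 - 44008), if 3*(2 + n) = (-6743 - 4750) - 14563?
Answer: 122999/10416 ≈ 11.809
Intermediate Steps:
n = -26062/3 (n = -2 + ((-6743 - 4750) - 14563)/3 = -2 + (-11493 - 14563)/3 = -2 + (⅓)*(-26056) = -2 - 26056/3 = -26062/3 ≈ -8687.3)
k = 49687
(n + k)/(47480 - 44008) = (-26062/3 + 49687)/(47480 - 44008) = (122999/3)/3472 = (122999/3)*(1/3472) = 122999/10416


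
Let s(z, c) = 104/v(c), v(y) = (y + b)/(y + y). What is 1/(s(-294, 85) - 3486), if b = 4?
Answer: -89/292574 ≈ -0.00030420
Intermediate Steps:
v(y) = (4 + y)/(2*y) (v(y) = (y + 4)/(y + y) = (4 + y)/((2*y)) = (4 + y)*(1/(2*y)) = (4 + y)/(2*y))
s(z, c) = 208*c/(4 + c) (s(z, c) = 104/(((4 + c)/(2*c))) = 104*(2*c/(4 + c)) = 208*c/(4 + c))
1/(s(-294, 85) - 3486) = 1/(208*85/(4 + 85) - 3486) = 1/(208*85/89 - 3486) = 1/(208*85*(1/89) - 3486) = 1/(17680/89 - 3486) = 1/(-292574/89) = -89/292574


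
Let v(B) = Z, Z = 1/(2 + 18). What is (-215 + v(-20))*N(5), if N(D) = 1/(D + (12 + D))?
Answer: -4299/440 ≈ -9.7704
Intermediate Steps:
Z = 1/20 ≈ 0.050000
v(B) = 1/20
N(D) = 1/(12 + 2*D)
(-215 + v(-20))*N(5) = (-215 + 1/20)*(1/(2*(6 + 5))) = -4299/(40*11) = -4299/20*1/22 = -4299/440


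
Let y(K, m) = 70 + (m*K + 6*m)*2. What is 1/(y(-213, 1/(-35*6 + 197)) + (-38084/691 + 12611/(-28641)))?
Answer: 257282103/11909978059 ≈ 0.021602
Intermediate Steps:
y(K, m) = 70 + 12*m + 2*K*m (y(K, m) = 70 + (K*m + 6*m)*2 = 70 + (6*m + K*m)*2 = 70 + (12*m + 2*K*m) = 70 + 12*m + 2*K*m)
1/(y(-213, 1/(-35*6 + 197)) + (-38084/691 + 12611/(-28641))) = 1/((70 + 12/(-35*6 + 197) + 2*(-213)/(-35*6 + 197)) + (-38084/691 + 12611/(-28641))) = 1/((70 + 12/(-210 + 197) + 2*(-213)/(-210 + 197)) + (-38084*1/691 + 12611*(-1/28641))) = 1/((70 + 12/(-13) + 2*(-213)/(-13)) + (-38084/691 - 12611/28641)) = 1/((70 + 12*(-1/13) + 2*(-213)*(-1/13)) - 1099478045/19790931) = 1/((70 - 12/13 + 426/13) - 1099478045/19790931) = 1/(1324/13 - 1099478045/19790931) = 1/(11909978059/257282103) = 257282103/11909978059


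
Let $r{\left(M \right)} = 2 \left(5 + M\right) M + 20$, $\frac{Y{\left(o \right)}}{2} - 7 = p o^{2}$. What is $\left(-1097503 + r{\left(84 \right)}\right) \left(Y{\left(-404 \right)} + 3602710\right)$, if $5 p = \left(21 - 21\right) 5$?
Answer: $-3900060414444$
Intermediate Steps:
$p = 0$ ($p = \frac{\left(21 - 21\right) 5}{5} = \frac{0 \cdot 5}{5} = \frac{1}{5} \cdot 0 = 0$)
$Y{\left(o \right)} = 14$ ($Y{\left(o \right)} = 14 + 2 \cdot 0 o^{2} = 14 + 2 \cdot 0 = 14 + 0 = 14$)
$r{\left(M \right)} = 20 + M \left(10 + 2 M\right)$ ($r{\left(M \right)} = \left(10 + 2 M\right) M + 20 = M \left(10 + 2 M\right) + 20 = 20 + M \left(10 + 2 M\right)$)
$\left(-1097503 + r{\left(84 \right)}\right) \left(Y{\left(-404 \right)} + 3602710\right) = \left(-1097503 + \left(20 + 2 \cdot 84^{2} + 10 \cdot 84\right)\right) \left(14 + 3602710\right) = \left(-1097503 + \left(20 + 2 \cdot 7056 + 840\right)\right) 3602724 = \left(-1097503 + \left(20 + 14112 + 840\right)\right) 3602724 = \left(-1097503 + 14972\right) 3602724 = \left(-1082531\right) 3602724 = -3900060414444$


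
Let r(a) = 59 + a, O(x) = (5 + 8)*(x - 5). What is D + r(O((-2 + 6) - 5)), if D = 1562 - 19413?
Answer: -17870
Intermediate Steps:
O(x) = -65 + 13*x (O(x) = 13*(-5 + x) = -65 + 13*x)
D = -17851
D + r(O((-2 + 6) - 5)) = -17851 + (59 + (-65 + 13*((-2 + 6) - 5))) = -17851 + (59 + (-65 + 13*(4 - 5))) = -17851 + (59 + (-65 + 13*(-1))) = -17851 + (59 + (-65 - 13)) = -17851 + (59 - 78) = -17851 - 19 = -17870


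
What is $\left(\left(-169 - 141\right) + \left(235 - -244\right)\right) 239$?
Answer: $40391$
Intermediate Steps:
$\left(\left(-169 - 141\right) + \left(235 - -244\right)\right) 239 = \left(-310 + \left(235 + 244\right)\right) 239 = \left(-310 + 479\right) 239 = 169 \cdot 239 = 40391$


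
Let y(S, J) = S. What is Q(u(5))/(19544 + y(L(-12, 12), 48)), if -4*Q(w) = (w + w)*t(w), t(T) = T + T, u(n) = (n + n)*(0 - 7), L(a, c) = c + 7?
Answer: -4900/19563 ≈ -0.25047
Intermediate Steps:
L(a, c) = 7 + c
u(n) = -14*n (u(n) = (2*n)*(-7) = -14*n)
t(T) = 2*T
Q(w) = -w² (Q(w) = -(w + w)*2*w/4 = -2*w*2*w/4 = -w²)
Q(u(5))/(19544 + y(L(-12, 12), 48)) = (-(-14*5)²)/(19544 + (7 + 12)) = (-1*(-70)²)/(19544 + 19) = -1*4900/19563 = -4900*1/19563 = -4900/19563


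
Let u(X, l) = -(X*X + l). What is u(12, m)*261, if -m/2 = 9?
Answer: -32886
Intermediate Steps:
m = -18 (m = -2*9 = -18)
u(X, l) = -l - X² (u(X, l) = -(X² + l) = -(l + X²) = -l - X²)
u(12, m)*261 = (-1*(-18) - 1*12²)*261 = (18 - 1*144)*261 = (18 - 144)*261 = -126*261 = -32886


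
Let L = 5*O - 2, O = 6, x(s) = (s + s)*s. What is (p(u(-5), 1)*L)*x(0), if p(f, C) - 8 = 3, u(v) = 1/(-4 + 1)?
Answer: 0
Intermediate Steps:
u(v) = -⅓ (u(v) = 1/(-3) = -⅓)
x(s) = 2*s² (x(s) = (2*s)*s = 2*s²)
p(f, C) = 11 (p(f, C) = 8 + 3 = 11)
L = 28 (L = 5*6 - 2 = 30 - 2 = 28)
(p(u(-5), 1)*L)*x(0) = (11*28)*(2*0²) = 308*(2*0) = 308*0 = 0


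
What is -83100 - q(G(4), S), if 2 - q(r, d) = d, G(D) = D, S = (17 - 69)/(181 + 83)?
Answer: -5484745/66 ≈ -83102.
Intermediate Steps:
S = -13/66 (S = -52/264 = -52*1/264 = -13/66 ≈ -0.19697)
q(r, d) = 2 - d
-83100 - q(G(4), S) = -83100 - (2 - 1*(-13/66)) = -83100 - (2 + 13/66) = -83100 - 1*145/66 = -83100 - 145/66 = -5484745/66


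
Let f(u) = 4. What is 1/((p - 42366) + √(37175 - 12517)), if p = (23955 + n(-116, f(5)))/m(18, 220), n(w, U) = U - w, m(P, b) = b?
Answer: -81808716/3456907847633 - 1936*√24658/3456907847633 ≈ -2.3753e-5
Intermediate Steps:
p = 4815/44 (p = (23955 + (4 - 1*(-116)))/220 = (23955 + (4 + 116))*(1/220) = (23955 + 120)*(1/220) = 24075*(1/220) = 4815/44 ≈ 109.43)
1/((p - 42366) + √(37175 - 12517)) = 1/((4815/44 - 42366) + √(37175 - 12517)) = 1/(-1859289/44 + √24658)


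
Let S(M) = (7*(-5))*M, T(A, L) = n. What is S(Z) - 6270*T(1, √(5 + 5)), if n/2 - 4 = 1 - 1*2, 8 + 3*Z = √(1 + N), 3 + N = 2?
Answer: -112580/3 ≈ -37527.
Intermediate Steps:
N = -1 (N = -3 + 2 = -1)
Z = -8/3 (Z = -8/3 + √(1 - 1)/3 = -8/3 + √0/3 = -8/3 + (⅓)*0 = -8/3 + 0 = -8/3 ≈ -2.6667)
n = 6 (n = 8 + 2*(1 - 1*2) = 8 + 2*(1 - 2) = 8 + 2*(-1) = 8 - 2 = 6)
T(A, L) = 6
S(M) = -35*M
S(Z) - 6270*T(1, √(5 + 5)) = -35*(-8/3) - 6270*6 = 280/3 - 37620 = -112580/3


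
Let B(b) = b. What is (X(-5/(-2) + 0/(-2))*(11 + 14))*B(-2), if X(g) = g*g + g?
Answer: -875/2 ≈ -437.50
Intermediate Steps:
X(g) = g + g**2 (X(g) = g**2 + g = g + g**2)
(X(-5/(-2) + 0/(-2))*(11 + 14))*B(-2) = (((-5/(-2) + 0/(-2))*(1 + (-5/(-2) + 0/(-2))))*(11 + 14))*(-2) = (((-5*(-1/2) + 0*(-1/2))*(1 + (-5*(-1/2) + 0*(-1/2))))*25)*(-2) = (((5/2 + 0)*(1 + (5/2 + 0)))*25)*(-2) = ((5*(1 + 5/2)/2)*25)*(-2) = (((5/2)*(7/2))*25)*(-2) = ((35/4)*25)*(-2) = (875/4)*(-2) = -875/2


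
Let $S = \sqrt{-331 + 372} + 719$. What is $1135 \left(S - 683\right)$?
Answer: $40860 + 1135 \sqrt{41} \approx 48128.0$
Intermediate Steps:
$S = 719 + \sqrt{41}$ ($S = \sqrt{41} + 719 = 719 + \sqrt{41} \approx 725.4$)
$1135 \left(S - 683\right) = 1135 \left(\left(719 + \sqrt{41}\right) - 683\right) = 1135 \left(36 + \sqrt{41}\right) = 40860 + 1135 \sqrt{41}$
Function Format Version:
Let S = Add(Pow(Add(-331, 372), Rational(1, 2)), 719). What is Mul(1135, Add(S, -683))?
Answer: Add(40860, Mul(1135, Pow(41, Rational(1, 2)))) ≈ 48128.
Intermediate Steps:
S = Add(719, Pow(41, Rational(1, 2))) (S = Add(Pow(41, Rational(1, 2)), 719) = Add(719, Pow(41, Rational(1, 2))) ≈ 725.40)
Mul(1135, Add(S, -683)) = Mul(1135, Add(Add(719, Pow(41, Rational(1, 2))), -683)) = Mul(1135, Add(36, Pow(41, Rational(1, 2)))) = Add(40860, Mul(1135, Pow(41, Rational(1, 2))))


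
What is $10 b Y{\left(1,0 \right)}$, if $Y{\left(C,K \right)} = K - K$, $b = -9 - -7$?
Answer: $0$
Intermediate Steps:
$b = -2$ ($b = -9 + 7 = -2$)
$Y{\left(C,K \right)} = 0$
$10 b Y{\left(1,0 \right)} = 10 \left(-2\right) 0 = \left(-20\right) 0 = 0$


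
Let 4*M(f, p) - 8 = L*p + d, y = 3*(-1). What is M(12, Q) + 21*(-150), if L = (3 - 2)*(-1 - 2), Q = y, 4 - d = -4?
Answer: -12575/4 ≈ -3143.8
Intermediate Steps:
d = 8 (d = 4 - 1*(-4) = 4 + 4 = 8)
y = -3
Q = -3
L = -3 (L = 1*(-3) = -3)
M(f, p) = 4 - 3*p/4 (M(f, p) = 2 + (-3*p + 8)/4 = 2 + (8 - 3*p)/4 = 2 + (2 - 3*p/4) = 4 - 3*p/4)
M(12, Q) + 21*(-150) = (4 - 3/4*(-3)) + 21*(-150) = (4 + 9/4) - 3150 = 25/4 - 3150 = -12575/4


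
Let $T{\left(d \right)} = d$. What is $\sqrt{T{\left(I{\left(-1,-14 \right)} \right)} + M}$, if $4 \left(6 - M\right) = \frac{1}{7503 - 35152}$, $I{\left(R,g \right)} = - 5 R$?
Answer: $\frac{3 \sqrt{3737398277}}{55298} \approx 3.3166$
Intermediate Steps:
$M = \frac{663577}{110596}$ ($M = 6 - \frac{1}{4 \left(7503 - 35152\right)} = 6 - \frac{1}{4 \left(-27649\right)} = 6 - - \frac{1}{110596} = 6 + \frac{1}{110596} = \frac{663577}{110596} \approx 6.0$)
$\sqrt{T{\left(I{\left(-1,-14 \right)} \right)} + M} = \sqrt{\left(-5\right) \left(-1\right) + \frac{663577}{110596}} = \sqrt{5 + \frac{663577}{110596}} = \sqrt{\frac{1216557}{110596}} = \frac{3 \sqrt{3737398277}}{55298}$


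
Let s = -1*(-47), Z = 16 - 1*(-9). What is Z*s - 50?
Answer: 1125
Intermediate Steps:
Z = 25 (Z = 16 + 9 = 25)
s = 47
Z*s - 50 = 25*47 - 50 = 1175 - 50 = 1125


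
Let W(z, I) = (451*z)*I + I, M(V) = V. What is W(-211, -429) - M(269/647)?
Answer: 26412894811/647 ≈ 4.0824e+7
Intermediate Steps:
W(z, I) = I + 451*I*z (W(z, I) = 451*I*z + I = I + 451*I*z)
W(-211, -429) - M(269/647) = -429*(1 + 451*(-211)) - 269/647 = -429*(1 - 95161) - 269/647 = -429*(-95160) - 1*269/647 = 40823640 - 269/647 = 26412894811/647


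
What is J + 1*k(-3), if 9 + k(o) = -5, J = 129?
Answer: 115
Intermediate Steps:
k(o) = -14 (k(o) = -9 - 5 = -14)
J + 1*k(-3) = 129 + 1*(-14) = 129 - 14 = 115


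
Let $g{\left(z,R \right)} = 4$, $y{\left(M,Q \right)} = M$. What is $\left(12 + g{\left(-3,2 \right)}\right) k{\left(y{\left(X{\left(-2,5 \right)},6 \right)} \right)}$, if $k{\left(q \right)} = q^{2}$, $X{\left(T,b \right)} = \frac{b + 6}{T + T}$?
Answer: $121$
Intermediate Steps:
$X{\left(T,b \right)} = \frac{6 + b}{2 T}$
$\left(12 + g{\left(-3,2 \right)}\right) k{\left(y{\left(X{\left(-2,5 \right)},6 \right)} \right)} = \left(12 + 4\right) \left(\frac{6 + 5}{2 \left(-2\right)}\right)^{2} = 16 \left(\frac{1}{2} \left(- \frac{1}{2}\right) 11\right)^{2} = 16 \left(- \frac{11}{4}\right)^{2} = 16 \cdot \frac{121}{16} = 121$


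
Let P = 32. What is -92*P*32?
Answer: -94208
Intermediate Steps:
-92*P*32 = -92*32*32 = -2944*32 = -94208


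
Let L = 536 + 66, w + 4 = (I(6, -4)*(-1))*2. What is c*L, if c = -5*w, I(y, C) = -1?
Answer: 6020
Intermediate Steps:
w = -2 (w = -4 - 1*(-1)*2 = -4 + 1*2 = -4 + 2 = -2)
c = 10 (c = -5*(-2) = 10)
L = 602
c*L = 10*602 = 6020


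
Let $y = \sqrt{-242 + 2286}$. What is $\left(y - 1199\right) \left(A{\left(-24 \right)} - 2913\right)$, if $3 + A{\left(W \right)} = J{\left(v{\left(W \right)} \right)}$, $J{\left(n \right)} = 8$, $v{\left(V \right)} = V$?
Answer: $3486692 - 5816 \sqrt{511} \approx 3.3552 \cdot 10^{6}$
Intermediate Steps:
$y = 2 \sqrt{511}$ ($y = \sqrt{2044} = 2 \sqrt{511} \approx 45.211$)
$A{\left(W \right)} = 5$ ($A{\left(W \right)} = -3 + 8 = 5$)
$\left(y - 1199\right) \left(A{\left(-24 \right)} - 2913\right) = \left(2 \sqrt{511} - 1199\right) \left(5 - 2913\right) = \left(-1199 + 2 \sqrt{511}\right) \left(-2908\right) = 3486692 - 5816 \sqrt{511}$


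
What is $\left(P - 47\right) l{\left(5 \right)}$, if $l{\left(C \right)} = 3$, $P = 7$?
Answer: $-120$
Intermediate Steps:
$\left(P - 47\right) l{\left(5 \right)} = \left(7 - 47\right) 3 = \left(-40\right) 3 = -120$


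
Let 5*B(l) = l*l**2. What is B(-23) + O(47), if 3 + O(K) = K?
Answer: -11947/5 ≈ -2389.4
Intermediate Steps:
B(l) = l**3/5 (B(l) = (l*l**2)/5 = l**3/5)
O(K) = -3 + K
B(-23) + O(47) = (1/5)*(-23)**3 + (-3 + 47) = (1/5)*(-12167) + 44 = -12167/5 + 44 = -11947/5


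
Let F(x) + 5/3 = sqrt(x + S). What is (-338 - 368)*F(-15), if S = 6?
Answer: 3530/3 - 2118*I ≈ 1176.7 - 2118.0*I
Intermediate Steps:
F(x) = -5/3 + sqrt(6 + x) (F(x) = -5/3 + sqrt(x + 6) = -5/3 + sqrt(6 + x))
(-338 - 368)*F(-15) = (-338 - 368)*(-5/3 + sqrt(6 - 15)) = -706*(-5/3 + sqrt(-9)) = -706*(-5/3 + 3*I) = 3530/3 - 2118*I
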